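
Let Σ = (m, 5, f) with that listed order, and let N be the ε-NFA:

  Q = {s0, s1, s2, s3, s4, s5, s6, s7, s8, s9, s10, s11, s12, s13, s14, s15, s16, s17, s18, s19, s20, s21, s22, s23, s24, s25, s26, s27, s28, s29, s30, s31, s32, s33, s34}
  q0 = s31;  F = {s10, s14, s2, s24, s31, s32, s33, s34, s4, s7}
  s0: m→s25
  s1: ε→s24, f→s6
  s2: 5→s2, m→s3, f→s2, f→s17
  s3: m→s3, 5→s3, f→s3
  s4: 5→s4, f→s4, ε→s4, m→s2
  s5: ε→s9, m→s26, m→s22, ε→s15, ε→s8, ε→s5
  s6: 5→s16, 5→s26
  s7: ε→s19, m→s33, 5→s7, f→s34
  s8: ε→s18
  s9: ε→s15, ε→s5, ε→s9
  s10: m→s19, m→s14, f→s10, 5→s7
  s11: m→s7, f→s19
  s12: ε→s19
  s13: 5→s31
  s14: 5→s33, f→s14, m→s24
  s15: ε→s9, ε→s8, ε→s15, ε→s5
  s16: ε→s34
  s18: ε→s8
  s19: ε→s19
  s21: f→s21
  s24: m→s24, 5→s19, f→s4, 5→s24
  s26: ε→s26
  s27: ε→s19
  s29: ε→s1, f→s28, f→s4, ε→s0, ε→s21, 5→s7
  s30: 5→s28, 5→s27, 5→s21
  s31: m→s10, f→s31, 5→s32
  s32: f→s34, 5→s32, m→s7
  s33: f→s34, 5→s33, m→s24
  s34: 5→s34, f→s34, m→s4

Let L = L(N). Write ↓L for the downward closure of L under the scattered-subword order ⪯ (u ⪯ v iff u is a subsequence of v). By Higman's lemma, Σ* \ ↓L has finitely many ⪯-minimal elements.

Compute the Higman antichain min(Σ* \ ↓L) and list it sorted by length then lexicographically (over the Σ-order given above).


min(Σ*\↓L) = [5fmmm, mmmfmm].

|Q|=35, |F|=10, |δ|=76 (24 ε).
min D↑ (11 st, q0=0, F={10}): 0:m→1,5→2,f→0 1:m→3,5→4,f→1 2:m→4,5→2,f→5 3:m→6,5→7,f→3 4:m→7,5→4,f→5 5:m→8,5→5,f→5 6:m→6,5→6,f→8 7:m→6,5→7,f→5 8:m→9,5→8,f→8 9:m→10,5→9,f→9 10:m→10,5→10,f→10 [Hopcroft].
'5fmmm': run [13, 10, 5, 4, 3, 1] end={s3} rej; 5/5 del acc.
'mmmfmm': |S_i|=[13, 11, 9, 6, 4, 3, 1] end={s3} ∉↓L; 6/6 single-dels accept.
2 minimals (antichain).


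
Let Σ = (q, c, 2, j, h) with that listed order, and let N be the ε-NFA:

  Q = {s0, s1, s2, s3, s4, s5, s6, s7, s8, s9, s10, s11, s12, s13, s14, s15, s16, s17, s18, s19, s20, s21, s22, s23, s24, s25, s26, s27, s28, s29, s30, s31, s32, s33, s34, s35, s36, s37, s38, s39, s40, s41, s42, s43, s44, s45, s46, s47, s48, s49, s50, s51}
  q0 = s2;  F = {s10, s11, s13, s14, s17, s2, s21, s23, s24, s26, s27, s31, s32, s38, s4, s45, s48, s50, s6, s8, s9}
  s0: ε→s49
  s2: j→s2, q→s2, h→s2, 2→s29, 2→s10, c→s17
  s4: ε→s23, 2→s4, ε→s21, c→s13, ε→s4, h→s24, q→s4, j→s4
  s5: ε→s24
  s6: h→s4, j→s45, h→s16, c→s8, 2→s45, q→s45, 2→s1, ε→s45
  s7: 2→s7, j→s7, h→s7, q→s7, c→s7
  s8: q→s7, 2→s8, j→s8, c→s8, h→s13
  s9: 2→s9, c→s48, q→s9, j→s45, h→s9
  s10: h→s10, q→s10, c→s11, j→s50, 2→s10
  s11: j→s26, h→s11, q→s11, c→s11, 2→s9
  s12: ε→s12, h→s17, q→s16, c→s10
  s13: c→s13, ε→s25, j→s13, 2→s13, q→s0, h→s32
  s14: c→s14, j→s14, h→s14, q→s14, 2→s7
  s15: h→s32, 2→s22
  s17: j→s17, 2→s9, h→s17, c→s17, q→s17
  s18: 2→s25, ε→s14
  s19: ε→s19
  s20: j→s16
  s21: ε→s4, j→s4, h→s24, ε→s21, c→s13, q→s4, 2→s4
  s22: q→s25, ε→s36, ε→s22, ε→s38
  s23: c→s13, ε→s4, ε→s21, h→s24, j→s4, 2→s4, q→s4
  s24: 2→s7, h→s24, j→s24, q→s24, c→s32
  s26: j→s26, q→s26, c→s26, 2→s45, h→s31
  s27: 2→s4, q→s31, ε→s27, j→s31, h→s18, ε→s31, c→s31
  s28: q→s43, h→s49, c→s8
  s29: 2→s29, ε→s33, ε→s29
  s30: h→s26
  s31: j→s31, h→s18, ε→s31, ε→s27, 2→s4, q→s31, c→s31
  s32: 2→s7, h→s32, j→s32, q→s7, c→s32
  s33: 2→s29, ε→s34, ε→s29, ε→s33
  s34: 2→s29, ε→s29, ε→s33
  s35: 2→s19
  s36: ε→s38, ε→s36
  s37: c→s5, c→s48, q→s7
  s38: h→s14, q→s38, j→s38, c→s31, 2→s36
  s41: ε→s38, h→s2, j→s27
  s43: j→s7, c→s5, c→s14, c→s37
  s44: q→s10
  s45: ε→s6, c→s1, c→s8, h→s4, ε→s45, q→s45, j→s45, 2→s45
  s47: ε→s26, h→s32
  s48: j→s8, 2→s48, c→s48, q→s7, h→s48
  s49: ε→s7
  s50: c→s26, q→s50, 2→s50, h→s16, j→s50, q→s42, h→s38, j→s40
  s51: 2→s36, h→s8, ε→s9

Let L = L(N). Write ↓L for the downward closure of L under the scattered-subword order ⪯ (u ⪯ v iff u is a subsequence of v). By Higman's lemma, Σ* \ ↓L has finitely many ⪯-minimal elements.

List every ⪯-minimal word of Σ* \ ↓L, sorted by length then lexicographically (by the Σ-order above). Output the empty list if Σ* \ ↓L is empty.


|Q|=52, |F|=21, |δ|=182 (36 ε).
min D↑ (18 st, q0=0, F={10}): 0:q→0,c→1,2→2,j→0,h→0 1:q→1,c→1,2→3,j→1,h→1 2:q→2,c→4,2→2,j→5,h→2 3:q→3,c→6,2→3,j→7,h→3 4:q→4,c→4,2→3,j→8,h→4 5:q→5,c→8,2→5,j→5,h→9 6:q→10,c→6,2→6,j→11,h→6 7:q→7,c→11,2→7,j→7,h→12 8:q→8,c→8,2→7,j→8,h→13 9:q→9,c→13,2→9,j→9,h→14 10:q→10,c→10,2→10,j→10,h→10 11:q→10,c→11,2→11,j→11,h→15 12:q→12,c→15,2→12,j→12,h→16 13:q→13,c→13,2→12,j→13,h→14 14:q→14,c→14,2→10,j→14,h→14 15:q→10,c→15,2→15,j→15,h→17 16:q→16,c→17,2→10,j→16,h→16 17:q→10,c→17,2→10,j→17,h→17 [Hopcroft].
'c2cq': N↓-sim [34, 24, 17, 9, 3] end={s0,s49,s7} ∉↓L; 4/4 del acc.
'2jhh2': run [34, 32, 25, 17, 6, 2] end={s25,s7} ∉↓L; 5/5 del acc.
2 words, ⪯-incomp.

A = [c2cq, 2jhh2].


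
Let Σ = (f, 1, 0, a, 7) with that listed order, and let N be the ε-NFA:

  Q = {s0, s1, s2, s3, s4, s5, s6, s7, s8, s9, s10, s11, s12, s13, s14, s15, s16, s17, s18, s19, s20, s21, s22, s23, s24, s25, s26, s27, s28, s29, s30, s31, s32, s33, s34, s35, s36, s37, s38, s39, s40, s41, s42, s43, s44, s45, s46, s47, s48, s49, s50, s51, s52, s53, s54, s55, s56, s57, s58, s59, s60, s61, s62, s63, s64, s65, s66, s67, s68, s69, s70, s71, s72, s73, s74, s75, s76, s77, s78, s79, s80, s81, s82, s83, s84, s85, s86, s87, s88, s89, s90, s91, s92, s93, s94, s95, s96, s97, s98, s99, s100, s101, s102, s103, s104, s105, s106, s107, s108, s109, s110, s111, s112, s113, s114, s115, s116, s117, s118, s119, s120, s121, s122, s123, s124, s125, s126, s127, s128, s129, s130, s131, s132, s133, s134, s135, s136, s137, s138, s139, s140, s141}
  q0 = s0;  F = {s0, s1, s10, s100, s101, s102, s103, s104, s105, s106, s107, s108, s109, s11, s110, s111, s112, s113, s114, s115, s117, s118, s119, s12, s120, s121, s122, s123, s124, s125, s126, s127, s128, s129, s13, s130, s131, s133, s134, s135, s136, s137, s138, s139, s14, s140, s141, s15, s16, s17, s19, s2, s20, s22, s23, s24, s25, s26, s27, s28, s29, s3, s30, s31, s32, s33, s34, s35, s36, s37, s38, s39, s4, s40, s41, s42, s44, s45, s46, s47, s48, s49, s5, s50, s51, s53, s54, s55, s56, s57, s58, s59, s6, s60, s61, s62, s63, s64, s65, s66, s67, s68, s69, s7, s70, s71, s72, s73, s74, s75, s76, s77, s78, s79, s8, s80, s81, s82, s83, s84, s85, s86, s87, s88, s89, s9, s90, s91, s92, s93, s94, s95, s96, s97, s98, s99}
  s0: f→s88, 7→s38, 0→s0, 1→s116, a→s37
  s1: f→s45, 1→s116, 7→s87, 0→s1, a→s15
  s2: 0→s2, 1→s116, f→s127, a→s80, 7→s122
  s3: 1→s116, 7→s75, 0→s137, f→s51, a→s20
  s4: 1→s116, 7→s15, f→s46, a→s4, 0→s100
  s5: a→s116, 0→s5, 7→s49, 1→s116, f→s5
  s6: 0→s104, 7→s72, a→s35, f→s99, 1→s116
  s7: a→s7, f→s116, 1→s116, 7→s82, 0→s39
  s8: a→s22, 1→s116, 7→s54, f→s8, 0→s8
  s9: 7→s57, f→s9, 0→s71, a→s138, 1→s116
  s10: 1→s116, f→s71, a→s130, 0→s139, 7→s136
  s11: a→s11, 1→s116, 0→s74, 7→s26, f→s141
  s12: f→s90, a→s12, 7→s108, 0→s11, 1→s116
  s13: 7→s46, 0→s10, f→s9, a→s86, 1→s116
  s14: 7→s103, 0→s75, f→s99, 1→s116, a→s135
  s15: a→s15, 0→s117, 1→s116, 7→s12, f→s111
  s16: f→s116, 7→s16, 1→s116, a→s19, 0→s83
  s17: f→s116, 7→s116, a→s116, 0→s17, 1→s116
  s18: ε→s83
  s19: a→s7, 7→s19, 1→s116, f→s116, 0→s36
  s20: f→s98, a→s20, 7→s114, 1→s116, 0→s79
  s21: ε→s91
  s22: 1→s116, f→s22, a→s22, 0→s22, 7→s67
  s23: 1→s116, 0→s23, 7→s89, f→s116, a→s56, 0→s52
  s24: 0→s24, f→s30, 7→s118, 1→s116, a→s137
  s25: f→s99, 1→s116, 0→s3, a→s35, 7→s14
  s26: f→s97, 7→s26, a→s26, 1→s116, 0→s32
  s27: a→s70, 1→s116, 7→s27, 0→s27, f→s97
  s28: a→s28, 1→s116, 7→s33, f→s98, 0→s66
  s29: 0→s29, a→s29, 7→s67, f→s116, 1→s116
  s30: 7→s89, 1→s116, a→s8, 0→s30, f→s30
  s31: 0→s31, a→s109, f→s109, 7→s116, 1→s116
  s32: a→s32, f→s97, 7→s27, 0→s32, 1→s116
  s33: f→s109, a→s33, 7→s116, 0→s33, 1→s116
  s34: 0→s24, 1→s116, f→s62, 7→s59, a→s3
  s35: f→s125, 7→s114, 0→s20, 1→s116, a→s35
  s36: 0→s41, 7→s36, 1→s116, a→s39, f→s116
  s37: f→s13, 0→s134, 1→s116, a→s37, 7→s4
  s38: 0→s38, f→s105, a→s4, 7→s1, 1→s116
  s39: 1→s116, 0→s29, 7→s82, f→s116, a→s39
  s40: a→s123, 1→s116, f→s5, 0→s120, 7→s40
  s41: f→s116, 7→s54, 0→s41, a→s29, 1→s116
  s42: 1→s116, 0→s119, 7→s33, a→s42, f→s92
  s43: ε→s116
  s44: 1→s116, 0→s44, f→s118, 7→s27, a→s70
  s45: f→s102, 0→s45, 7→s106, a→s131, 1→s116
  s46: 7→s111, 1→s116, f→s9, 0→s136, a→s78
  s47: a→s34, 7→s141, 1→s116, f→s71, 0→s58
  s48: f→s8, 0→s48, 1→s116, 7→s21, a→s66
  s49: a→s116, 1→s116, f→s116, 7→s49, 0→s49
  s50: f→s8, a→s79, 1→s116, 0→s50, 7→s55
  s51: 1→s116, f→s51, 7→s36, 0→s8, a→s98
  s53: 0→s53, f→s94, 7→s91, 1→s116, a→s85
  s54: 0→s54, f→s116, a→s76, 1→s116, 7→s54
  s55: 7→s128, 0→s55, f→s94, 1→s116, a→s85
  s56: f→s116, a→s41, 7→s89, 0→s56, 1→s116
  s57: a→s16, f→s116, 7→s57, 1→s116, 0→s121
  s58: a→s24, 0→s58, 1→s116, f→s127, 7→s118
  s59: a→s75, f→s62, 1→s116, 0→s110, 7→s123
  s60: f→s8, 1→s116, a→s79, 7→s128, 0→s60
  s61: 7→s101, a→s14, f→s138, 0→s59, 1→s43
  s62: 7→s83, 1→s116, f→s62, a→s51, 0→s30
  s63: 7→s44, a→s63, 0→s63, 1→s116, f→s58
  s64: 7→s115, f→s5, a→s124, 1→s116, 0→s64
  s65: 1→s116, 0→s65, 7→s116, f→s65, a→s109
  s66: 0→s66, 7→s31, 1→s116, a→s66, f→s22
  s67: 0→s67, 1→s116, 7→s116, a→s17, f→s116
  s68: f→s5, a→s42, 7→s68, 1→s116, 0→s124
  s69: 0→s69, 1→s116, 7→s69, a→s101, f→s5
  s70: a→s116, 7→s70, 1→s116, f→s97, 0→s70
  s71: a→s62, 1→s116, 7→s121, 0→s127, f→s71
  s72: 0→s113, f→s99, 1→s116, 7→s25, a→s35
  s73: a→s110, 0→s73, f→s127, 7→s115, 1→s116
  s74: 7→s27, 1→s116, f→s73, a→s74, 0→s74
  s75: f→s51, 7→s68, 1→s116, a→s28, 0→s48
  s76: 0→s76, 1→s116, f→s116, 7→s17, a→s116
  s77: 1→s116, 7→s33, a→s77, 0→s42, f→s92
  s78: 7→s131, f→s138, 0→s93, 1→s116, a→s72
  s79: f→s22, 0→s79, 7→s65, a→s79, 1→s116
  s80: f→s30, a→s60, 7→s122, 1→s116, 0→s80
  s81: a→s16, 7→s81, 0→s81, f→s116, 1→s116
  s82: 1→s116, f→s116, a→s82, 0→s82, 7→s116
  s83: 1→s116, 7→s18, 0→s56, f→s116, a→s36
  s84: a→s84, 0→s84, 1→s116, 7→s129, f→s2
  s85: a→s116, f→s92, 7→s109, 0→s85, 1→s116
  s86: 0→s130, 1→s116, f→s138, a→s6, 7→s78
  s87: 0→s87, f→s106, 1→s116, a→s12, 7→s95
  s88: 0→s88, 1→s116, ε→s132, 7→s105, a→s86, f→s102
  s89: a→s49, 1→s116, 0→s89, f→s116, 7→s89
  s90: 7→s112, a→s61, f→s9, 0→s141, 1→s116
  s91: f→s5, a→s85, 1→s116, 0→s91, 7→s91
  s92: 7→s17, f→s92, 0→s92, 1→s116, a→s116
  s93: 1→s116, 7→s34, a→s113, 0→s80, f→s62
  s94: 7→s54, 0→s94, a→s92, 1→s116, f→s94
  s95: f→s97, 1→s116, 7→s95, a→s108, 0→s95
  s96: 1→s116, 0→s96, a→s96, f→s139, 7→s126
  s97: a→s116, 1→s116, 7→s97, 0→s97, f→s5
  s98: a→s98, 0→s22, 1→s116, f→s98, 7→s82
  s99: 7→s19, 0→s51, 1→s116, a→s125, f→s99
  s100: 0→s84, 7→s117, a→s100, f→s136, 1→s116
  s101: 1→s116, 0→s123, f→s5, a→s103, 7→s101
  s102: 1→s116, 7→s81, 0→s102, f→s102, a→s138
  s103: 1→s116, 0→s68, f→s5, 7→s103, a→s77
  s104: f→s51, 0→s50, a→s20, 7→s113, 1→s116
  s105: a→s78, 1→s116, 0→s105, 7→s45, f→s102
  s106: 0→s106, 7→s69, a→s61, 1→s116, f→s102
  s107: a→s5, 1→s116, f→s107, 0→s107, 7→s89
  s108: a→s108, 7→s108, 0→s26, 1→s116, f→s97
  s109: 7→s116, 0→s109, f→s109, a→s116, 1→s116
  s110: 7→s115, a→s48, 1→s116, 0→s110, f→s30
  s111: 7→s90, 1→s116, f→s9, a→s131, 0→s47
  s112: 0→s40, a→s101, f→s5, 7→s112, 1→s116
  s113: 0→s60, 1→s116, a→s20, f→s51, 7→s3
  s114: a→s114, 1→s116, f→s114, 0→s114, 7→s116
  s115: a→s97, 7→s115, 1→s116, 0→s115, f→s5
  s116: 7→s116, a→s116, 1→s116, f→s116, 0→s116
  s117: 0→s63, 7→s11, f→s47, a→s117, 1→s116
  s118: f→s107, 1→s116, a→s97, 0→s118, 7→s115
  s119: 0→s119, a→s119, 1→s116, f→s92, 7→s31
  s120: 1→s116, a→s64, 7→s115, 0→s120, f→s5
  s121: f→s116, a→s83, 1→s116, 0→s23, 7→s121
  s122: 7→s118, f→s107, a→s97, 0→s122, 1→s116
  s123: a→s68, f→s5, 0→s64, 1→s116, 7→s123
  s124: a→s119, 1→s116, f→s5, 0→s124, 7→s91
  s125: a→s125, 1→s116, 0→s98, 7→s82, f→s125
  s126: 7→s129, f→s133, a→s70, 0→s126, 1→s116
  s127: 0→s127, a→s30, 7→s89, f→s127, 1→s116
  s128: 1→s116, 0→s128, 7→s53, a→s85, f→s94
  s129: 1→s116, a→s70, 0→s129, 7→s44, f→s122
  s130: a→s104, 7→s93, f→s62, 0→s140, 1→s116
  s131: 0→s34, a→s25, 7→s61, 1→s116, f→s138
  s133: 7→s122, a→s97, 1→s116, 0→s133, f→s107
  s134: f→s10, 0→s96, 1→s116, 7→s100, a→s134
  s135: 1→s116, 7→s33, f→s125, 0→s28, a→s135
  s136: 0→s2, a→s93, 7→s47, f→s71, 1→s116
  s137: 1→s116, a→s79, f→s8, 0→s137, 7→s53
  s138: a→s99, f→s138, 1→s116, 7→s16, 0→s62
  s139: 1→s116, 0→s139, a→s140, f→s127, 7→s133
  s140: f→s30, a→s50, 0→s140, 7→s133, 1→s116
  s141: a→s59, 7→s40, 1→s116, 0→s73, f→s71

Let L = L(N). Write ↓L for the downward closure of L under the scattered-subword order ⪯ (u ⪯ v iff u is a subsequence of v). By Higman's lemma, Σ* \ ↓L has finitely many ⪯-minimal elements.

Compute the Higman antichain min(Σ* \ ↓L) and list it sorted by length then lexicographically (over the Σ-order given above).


|Q|=142, |F|=136, |δ|=690 (4 ε).
min D↑ (137 st, q0=0, F={2}): 0:f→1,1→2,0→0,a→3,7→4 1:f→5,1→2,0→1,a→6,7→7 2:f→2,1→2,0→2,a→2,7→2 3:f→8,1→2,0→9,a→3,7→10 4:f→7,1→2,0→4,a→10,7→11 5:f→5,1→2,0→5,a→12,7→13 6:f→12,1→2,0→14,a→15,7→16 7:f→5,1→2,0→7,a→16,7→17 8:f→18,1→2,0→19,a→6,7→20 9:f→19,1→2,0→21,a→9,7→22 10:f→20,1→2,0→22,a→10,7→23 11:f→17,1→2,0→11,a→23,7→24 12:f→12,1→2,0→25,a→26,7→27 13:f→2,1→2,0→13,a→27,7→13 14:f→25,1→2,0→28,a→29,7→30 15:f→26,1→2,0→29,a→31,7→32 16:f→12,1→2,0→30,a→32,7→33 17:f→5,1→2,0→17,a→33,7→34 18:f→18,1→2,0→35,a→12,7→36 19:f→35,1→2,0→37,a→14,7→38 20:f→18,1→2,0→38,a→16,7→39 21:f→37,1→2,0→21,a→21,7→40 22:f→38,1→2,0→41,a→22,7→42 23:f→39,1→2,0→42,a→23,7→43 24:f→34,1→2,0→24,a→43,7→44 25:f→25,1→2,0→45,a→46,7→47 26:f→26,1→2,0→46,a→48,7→49 27:f→2,1→2,0→47,a→49,7→27 28:f→45,1→2,0→28,a→50,7→51 29:f→46,1→2,0→50,a→52,7→53 30:f→25,1→2,0→54,a→53,7→55 31:f→48,1→2,0→52,a→31,7→56 32:f→26,1→2,0→53,a→31,7→57 33:f→12,1→2,0→55,a→57,7→58 34:f→5,1→2,0→34,a→58,7→59 35:f→35,1→2,0→60,a→25,7→61 36:f→2,1→2,0→61,a→27,7→36 37:f→60,1→2,0→37,a→28,7→51 38:f→35,1→2,0→62,a→30,7→63 39:f→18,1→2,0→63,a→33,7→64 40:f→51,1→2,0→40,a→65,7→66 41:f→62,1→2,0→41,a→41,7→66 42:f→63,1→2,0→67,a→42,7→68 43:f→64,1→2,0→68,a→43,7→69 44:f→70,1→2,0→44,a→69,7→44 45:f→45,1→2,0→45,a→71,7→72 46:f→46,1→2,0→71,a→73,7→74 47:f→2,1→2,0→75,a→74,7→47 48:f→48,1→2,0→73,a→48,7→76 49:f→2,1→2,0→74,a→77,7→49 50:f→71,1→2,0→50,a→78,7→79 51:f→80,1→2,0→51,a→70,7→81 52:f→73,1→2,0→78,a→52,7→56 53:f→46,1→2,0→82,a→52,7→83 54:f→45,1→2,0→54,a→82,7→81 55:f→25,1→2,0→84,a→83,7→85 56:f→56,1→2,0→56,a→56,7→2 57:f→26,1→2,0→83,a→31,7→86 58:f→12,1→2,0→85,a→86,7→87 59:f→88,1→2,0→59,a→87,7→59 60:f→60,1→2,0→60,a→45,7→72 61:f→2,1→2,0→89,a→47,7→61 62:f→60,1→2,0→62,a→54,7→81 63:f→35,1→2,0→90,a→55,7→91 64:f→18,1→2,0→91,a→58,7→92 65:f→70,1→2,0→65,a→2,7→65 66:f→81,1→2,0→66,a→65,7→93 67:f→90,1→2,0→67,a→67,7→93 68:f→91,1→2,0→94,a→68,7→95 69:f→70,1→2,0→95,a→69,7→69 70:f→88,1→2,0→70,a→2,7→70 71:f→71,1→2,0→71,a→96,7→97 72:f→2,1→2,0→72,a→98,7→72 73:f→73,1→2,0→96,a→73,7→76 74:f→2,1→2,0→99,a→100,7→74 75:f→2,1→2,0→75,a→99,7→72 76:f→2,1→2,0→76,a→76,7→2 77:f→2,1→2,0→100,a→77,7→76 78:f→96,1→2,0→78,a→78,7→101 79:f→102,1→2,0→79,a→103,7→104 80:f→80,1→2,0→80,a→88,7→72 81:f→80,1→2,0→81,a→70,7→105 82:f→71,1→2,0→82,a→78,7→104 83:f→46,1→2,0→106,a→52,7→107 84:f→45,1→2,0→84,a→106,7→105 85:f→25,1→2,0→108,a→107,7→109 86:f→26,1→2,0→107,a→110,7→111 87:f→88,1→2,0→109,a→111,7→87 88:f→88,1→2,0→88,a→2,7→98 89:f→2,1→2,0→89,a→75,7→72 90:f→60,1→2,0→90,a→84,7→105 91:f→35,1→2,0→112,a→85,7→113 92:f→88,1→2,0→113,a→87,7→92 93:f→105,1→2,0→93,a→65,7→114 94:f→112,1→2,0→94,a→94,7→114 95:f→70,1→2,0→115,a→95,7→95 96:f→96,1→2,0→96,a→96,7→116 97:f→2,1→2,0→97,a→117,7→97 98:f→2,1→2,0→98,a→2,7→98 99:f→2,1→2,0→99,a→118,7→97 100:f→2,1→2,0→118,a→100,7→76 101:f→101,1→2,0→101,a→119,7→2 102:f→102,1→2,0→102,a→120,7→97 103:f→120,1→2,0→103,a→2,7→119 104:f→102,1→2,0→104,a→103,7→121 105:f→80,1→2,0→105,a→70,7→122 106:f→71,1→2,0→106,a→78,7→121 107:f→46,1→2,0→123,a→124,7→125 108:f→45,1→2,0→108,a→123,7→122 109:f→88,1→2,0→126,a→125,7→109 110:f→48,1→2,0→124,a→110,7→127 111:f→88,1→2,0→125,a→128,7→111 112:f→60,1→2,0→112,a→108,7→122 113:f→88,1→2,0→129,a→109,7→113 114:f→70,1→2,0→114,a→65,7→114 115:f→70,1→2,0→115,a→115,7→114 116:f→2,1→2,0→116,a→130,7→2 117:f→2,1→2,0→117,a→2,7→130 118:f→2,1→2,0→118,a→118,7→116 119:f→119,1→2,0→119,a→2,7→2 120:f→120,1→2,0→120,a→2,7→130 121:f→102,1→2,0→121,a→103,7→131 122:f→88,1→2,0→122,a→70,7→122 123:f→71,1→2,0→123,a→132,7→131 124:f→73,1→2,0→132,a→124,7→127 125:f→88,1→2,0→133,a→134,7→125 126:f→88,1→2,0→126,a→133,7→122 127:f→119,1→2,0→127,a→127,7→2 128:f→120,1→2,0→134,a→128,7→127 129:f→88,1→2,0→129,a→126,7→122 130:f→2,1→2,0→130,a→2,7→2 131:f→88,1→2,0→131,a→103,7→131 132:f→96,1→2,0→132,a→132,7→135 133:f→88,1→2,0→133,a→136,7→131 134:f→120,1→2,0→136,a→134,7→127 135:f→119,1→2,0→135,a→119,7→2 136:f→120,1→2,0→136,a→136,7→135.
'1': N↓-sim [142, 2] end={s116,s43} ∉↓L; 1/1 single-dels accept.
'ff7f': |S_i|=[142, 117, 43, 23, 1] end={s116} rej; 4/4 deletions ∈↓L.
'faaa77': N↓-sim [142, 117, 87, 58, 27, 9, 1] end={s116} rej; 6/6 deletions ∈↓L.
'a007aa': |S_i|=[142, 129, 97, 65, 30, 10, 1] end={s116} rej; 6/6 del acc.
'7777fa': run [142, 127, 110, 90, 52, 7, 1] end={s116} ∉↓L; 6/6 del acc.
5 minimals (antichain).

A = [1, ff7f, faaa77, a007aa, 7777fa].


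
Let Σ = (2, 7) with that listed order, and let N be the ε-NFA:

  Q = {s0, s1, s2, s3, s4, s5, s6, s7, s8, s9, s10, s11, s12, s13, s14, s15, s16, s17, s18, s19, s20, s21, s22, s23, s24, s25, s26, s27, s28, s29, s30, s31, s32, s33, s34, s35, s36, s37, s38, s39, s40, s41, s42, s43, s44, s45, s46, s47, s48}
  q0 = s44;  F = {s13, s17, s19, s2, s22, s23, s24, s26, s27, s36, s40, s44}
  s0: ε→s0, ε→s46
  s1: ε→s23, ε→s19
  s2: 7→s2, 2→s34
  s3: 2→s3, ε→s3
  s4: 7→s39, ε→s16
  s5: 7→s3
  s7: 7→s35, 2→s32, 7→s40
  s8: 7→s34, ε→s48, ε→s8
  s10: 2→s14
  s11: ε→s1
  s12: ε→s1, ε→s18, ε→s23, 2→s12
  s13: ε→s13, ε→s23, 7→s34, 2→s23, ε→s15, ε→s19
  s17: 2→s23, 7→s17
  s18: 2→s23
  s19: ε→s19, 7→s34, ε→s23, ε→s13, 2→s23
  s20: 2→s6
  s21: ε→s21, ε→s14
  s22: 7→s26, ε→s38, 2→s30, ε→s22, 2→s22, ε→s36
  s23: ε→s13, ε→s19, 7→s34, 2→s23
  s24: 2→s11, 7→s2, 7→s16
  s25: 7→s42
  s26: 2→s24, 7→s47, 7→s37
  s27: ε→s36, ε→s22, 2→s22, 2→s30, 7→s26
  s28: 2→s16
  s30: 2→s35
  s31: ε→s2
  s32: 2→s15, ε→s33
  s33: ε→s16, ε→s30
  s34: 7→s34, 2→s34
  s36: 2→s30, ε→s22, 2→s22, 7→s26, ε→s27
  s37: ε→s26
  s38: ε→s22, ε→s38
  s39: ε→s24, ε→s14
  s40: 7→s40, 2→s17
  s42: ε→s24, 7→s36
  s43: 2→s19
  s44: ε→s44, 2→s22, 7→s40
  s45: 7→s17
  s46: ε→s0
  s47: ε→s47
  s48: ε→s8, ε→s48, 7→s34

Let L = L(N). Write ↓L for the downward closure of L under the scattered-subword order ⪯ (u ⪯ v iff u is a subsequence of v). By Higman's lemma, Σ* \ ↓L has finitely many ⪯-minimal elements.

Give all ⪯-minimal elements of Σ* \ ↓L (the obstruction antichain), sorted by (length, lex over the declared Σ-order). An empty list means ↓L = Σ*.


|Q|=49, |F|=12, |δ|=95 (45 ε).
min D↑ (9 st, q0=0, F={8}): 0:2→1,7→2 1:2→1,7→3 2:2→4,7→2 3:2→5,7→3 4:2→6,7→4 5:2→6,7→7 6:2→6,7→8 7:2→8,7→7 8:2→8,7→8 [Hopcroft].
'7227': N↓-sim [22, 15, 11, 7, 1] end={s34} ∉↓L; 4/4 deletions ∈↓L.
'27272': run [22, 20, 14, 10, 3, 1] end={s34} — reject; 5/5 deletions ∈↓L.
2 minimals (antichain).

Antichain: [7227, 27272].


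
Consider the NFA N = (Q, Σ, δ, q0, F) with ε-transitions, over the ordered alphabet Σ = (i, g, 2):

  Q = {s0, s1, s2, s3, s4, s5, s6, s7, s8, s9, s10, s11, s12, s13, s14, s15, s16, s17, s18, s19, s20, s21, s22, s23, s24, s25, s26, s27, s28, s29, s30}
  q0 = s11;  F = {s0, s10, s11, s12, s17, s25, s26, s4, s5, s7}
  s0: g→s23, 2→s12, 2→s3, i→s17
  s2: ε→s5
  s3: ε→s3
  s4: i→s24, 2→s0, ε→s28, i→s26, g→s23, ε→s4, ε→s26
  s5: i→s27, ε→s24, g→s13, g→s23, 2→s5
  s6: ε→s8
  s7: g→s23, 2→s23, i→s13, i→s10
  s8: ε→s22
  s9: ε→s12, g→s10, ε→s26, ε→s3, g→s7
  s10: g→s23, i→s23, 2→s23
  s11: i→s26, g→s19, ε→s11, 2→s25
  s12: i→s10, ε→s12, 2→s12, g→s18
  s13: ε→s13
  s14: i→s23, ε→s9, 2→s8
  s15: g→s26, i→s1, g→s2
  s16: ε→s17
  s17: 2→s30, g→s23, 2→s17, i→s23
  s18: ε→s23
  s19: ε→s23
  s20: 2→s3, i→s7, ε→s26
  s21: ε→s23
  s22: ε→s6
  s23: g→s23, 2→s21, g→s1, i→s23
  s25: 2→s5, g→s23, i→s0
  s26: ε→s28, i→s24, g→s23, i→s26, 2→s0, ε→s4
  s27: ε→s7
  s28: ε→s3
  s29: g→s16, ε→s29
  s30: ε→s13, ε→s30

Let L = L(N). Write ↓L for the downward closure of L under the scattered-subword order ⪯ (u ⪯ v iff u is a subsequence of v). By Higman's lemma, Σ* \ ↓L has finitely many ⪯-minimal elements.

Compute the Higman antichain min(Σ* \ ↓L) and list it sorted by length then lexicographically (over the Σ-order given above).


Antichain: [g, i2ii, 2iii, 22i2].

|Q|=31, |F|=10, |δ|=78 (28 ε).
min D↑ (10 st, q0=0, F={2}): 0:i→1,g→2,2→3 1:i→1,g→2,2→4 2:i→2,g→2,2→2 3:i→4,g→2,2→5 4:i→6,g→2,2→7 5:i→8,g→2,2→5 6:i→2,g→2,2→6 7:i→9,g→2,2→7 8:i→9,g→2,2→2 9:i→2,g→2,2→2 [Hopcroft].
'g': run [21, 6] end={s1,s13,s18,s19,s21,s23} — reject; 1/1 single-dels accept.
'i2ii': run [21, 17, 11, 7, 3] end={s1,s21,s23} — reject; 4/4 del acc.
'2iii': run [21, 16, 13, 7, 3] end={s1,s21,s23} ∉↓L; 4/4 deletions ∈↓L.
'22i2': |S_i|=[21, 16, 14, 7, 3] end={s1,s21,s23} ∉↓L; 4/4 deletions ∈↓L.
4 words, ⪯-incomp.


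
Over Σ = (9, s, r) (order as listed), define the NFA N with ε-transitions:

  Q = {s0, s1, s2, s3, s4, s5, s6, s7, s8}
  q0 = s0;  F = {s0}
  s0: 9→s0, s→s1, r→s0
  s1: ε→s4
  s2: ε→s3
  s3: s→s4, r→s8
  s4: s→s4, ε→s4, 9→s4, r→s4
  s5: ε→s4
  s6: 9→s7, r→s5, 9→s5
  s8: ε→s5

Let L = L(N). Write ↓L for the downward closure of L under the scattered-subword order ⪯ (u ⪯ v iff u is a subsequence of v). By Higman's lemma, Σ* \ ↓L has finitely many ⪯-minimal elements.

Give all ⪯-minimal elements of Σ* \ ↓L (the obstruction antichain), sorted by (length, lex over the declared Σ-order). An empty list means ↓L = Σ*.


A = [s].

|Q|=9, |F|=1, |δ|=16 (5 ε).
min D↑ (2 st, q0=0, F={1}): 0:9→0,s→1,r→0 1:9→1,s→1,r→1 (ε-aug+det+¬).
's': |S_i|=[3, 2] end={s1,s4} ∉↓L; 1/1 single-dels accept.
1 obstructions.


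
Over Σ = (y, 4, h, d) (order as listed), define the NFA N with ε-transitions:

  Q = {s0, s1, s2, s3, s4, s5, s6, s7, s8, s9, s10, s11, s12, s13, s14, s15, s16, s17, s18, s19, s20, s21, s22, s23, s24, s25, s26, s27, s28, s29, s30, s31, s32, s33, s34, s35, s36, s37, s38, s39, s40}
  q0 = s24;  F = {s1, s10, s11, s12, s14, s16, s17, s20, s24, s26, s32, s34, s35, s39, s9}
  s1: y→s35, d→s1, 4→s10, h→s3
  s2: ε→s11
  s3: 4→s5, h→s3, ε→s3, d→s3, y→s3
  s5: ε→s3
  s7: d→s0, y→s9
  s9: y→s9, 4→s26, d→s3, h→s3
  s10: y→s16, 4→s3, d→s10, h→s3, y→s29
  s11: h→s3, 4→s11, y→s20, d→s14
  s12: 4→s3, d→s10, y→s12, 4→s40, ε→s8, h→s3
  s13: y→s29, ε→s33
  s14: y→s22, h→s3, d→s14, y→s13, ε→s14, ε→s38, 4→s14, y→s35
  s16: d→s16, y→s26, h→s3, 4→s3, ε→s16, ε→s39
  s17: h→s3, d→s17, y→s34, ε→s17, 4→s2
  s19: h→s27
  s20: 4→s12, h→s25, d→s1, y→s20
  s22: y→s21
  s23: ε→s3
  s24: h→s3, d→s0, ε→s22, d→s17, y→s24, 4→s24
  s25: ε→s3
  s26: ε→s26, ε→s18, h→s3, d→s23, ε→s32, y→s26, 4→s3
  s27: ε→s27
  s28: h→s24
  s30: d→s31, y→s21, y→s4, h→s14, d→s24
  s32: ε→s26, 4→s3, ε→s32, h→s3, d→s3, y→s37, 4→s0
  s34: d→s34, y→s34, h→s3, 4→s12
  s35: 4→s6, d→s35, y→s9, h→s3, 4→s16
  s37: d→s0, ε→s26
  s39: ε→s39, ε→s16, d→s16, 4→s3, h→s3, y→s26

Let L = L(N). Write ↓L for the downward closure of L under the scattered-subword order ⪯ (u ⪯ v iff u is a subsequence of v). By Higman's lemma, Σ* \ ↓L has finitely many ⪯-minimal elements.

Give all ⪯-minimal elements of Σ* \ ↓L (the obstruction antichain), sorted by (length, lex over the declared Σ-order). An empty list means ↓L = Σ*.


min(Σ*\↓L) = [h, dy44, d4dyyd].

|Q|=41, |F|=15, |δ|=105 (22 ε).
min D↑ (14 st, q0=0, F={1}): 0:y→0,4→0,h→1,d→2 1:y→1,4→1,h→1,d→1 2:y→3,4→4,h→1,d→2 3:y→3,4→5,h→1,d→3 4:y→6,4→4,h→1,d→7 5:y→5,4→1,h→1,d→8 6:y→6,4→5,h→1,d→9 7:y→10,4→7,h→1,d→7 8:y→11,4→1,h→1,d→8 9:y→10,4→8,h→1,d→9 10:y→12,4→11,h→1,d→10 11:y→13,4→1,h→1,d→11 12:y→12,4→13,h→1,d→1 13:y→13,4→1,h→1,d→1.
'h': |S_i|=[32, 3] end={s25,s3,s5} — reject; 1/1 del acc.
'dy44': run [32, 31, 26, 16, 4] end={s0,s3,s40,s5} — reject; 4/4 del acc.
'd4dyyd': N↓-sim [32, 31, 29, 22, 18, 11, 4] end={s0,s23,s3,s5} — reject; 6/6 single-dels accept.
3 obstructions.


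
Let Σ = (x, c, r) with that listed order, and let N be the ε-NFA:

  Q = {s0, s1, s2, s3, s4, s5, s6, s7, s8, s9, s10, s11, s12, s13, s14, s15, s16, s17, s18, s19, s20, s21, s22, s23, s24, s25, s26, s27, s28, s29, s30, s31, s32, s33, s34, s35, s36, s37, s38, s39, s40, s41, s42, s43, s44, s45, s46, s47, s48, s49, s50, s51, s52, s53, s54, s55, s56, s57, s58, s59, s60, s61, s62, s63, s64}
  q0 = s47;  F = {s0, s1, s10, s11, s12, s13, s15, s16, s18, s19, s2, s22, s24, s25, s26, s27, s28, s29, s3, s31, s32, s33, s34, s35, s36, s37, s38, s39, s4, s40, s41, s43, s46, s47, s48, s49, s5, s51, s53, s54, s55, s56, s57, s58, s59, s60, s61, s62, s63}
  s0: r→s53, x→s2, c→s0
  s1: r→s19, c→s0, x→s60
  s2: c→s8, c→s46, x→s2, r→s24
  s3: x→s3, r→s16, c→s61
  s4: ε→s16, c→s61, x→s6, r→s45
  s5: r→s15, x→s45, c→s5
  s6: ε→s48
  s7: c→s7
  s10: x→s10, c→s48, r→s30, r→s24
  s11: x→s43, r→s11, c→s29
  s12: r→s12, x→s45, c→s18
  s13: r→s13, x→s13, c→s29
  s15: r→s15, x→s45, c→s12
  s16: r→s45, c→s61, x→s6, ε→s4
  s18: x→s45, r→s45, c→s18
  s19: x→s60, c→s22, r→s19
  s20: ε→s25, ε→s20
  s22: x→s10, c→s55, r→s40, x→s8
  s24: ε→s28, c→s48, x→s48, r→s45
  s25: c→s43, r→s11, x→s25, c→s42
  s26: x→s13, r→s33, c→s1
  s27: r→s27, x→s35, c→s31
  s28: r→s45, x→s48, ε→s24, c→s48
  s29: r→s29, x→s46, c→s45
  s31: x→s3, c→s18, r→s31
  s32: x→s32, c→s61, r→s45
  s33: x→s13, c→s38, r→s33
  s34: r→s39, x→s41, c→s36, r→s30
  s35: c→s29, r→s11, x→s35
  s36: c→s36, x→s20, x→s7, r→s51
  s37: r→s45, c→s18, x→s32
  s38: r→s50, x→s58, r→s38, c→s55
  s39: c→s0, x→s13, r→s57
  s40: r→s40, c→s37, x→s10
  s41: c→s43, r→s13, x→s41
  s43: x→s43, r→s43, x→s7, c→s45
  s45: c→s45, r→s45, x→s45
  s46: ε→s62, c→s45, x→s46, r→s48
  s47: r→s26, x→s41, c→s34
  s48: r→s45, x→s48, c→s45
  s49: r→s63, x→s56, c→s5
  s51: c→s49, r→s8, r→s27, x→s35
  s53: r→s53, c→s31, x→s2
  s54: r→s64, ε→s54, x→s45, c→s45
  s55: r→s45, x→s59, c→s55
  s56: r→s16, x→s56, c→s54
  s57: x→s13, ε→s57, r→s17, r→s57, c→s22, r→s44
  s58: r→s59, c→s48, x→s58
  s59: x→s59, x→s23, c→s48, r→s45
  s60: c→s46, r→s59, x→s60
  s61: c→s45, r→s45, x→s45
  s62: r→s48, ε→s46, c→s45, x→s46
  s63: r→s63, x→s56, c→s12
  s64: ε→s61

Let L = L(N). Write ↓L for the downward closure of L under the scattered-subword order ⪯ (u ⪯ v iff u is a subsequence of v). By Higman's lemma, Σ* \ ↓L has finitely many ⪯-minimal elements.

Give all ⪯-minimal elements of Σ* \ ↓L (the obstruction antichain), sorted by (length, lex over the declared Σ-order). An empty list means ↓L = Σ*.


Antichain: [xcc, rcxrr, rrccr, ccxrxc, ccrccx].

|Q|=65, |F|=49, |δ|=175 (12 ε).
min D↑ (47 st, q0=0, F={10}): 0:x→1,c→2,r→3 1:x→1,c→4,r→5 2:x→1,c→6,r→7 3:x→5,c→8,r→9 4:x→4,c→10,r→4 5:x→5,c→11,r→5 6:x→12,c→6,r→13 7:x→5,c→14,r→15 8:x→16,c→14,r→17 9:x→5,c→18,r→9 10:x→10,c→10,r→10 11:x→19,c→10,r→11 12:x→12,c→4,r→20 13:x→21,c→22,r→23 14:x→24,c→14,r→25 15:x→5,c→26,r→15 16:x→16,c→19,r→27 17:x→16,c→26,r→17 18:x→28,c→29,r→18 19:x→19,c→10,r→30 20:x→4,c→11,r→20 21:x→21,c→11,r→20 22:x→31,c→32,r→33 23:x→21,c→34,r→23 24:x→24,c→19,r→35 25:x→24,c→34,r→25 26:x→36,c→29,r→37 27:x→27,c→30,r→10 28:x→28,c→30,r→27 29:x→27,c→29,r→10 30:x→30,c→10,r→10 31:x→31,c→38,r→39 32:x→10,c→32,r→40 33:x→31,c→41,r→33 34:x→42,c→43,r→34 35:x→30,c→30,r→10 36:x→36,c→30,r→35 37:x→36,c→44,r→37 38:x→10,c→10,r→45 39:x→30,c→45,r→10 40:x→10,c→41,r→40 41:x→10,c→43,r→41 42:x→42,c→45,r→39 43:x→10,c→43,r→10 44:x→46,c→43,r→10 45:x→10,c→10,r→10 46:x→46,c→45,r→10 (ε-aug+det+¬).
'xcc': run [61, 33, 12, 2] end={s45,s7} rej; 3/3 del acc.
'rcxrr': run [61, 54, 42, 23, 12, 1] end={s45} ∉↓L; 5/5 single-dels accept.
'rrccr': run [61, 54, 47, 31, 10, 1] end={s45} — reject; 5/5 deletions ∈↓L.
'ccxrxc': run [61, 58, 45, 29, 16, 7, 2] end={s45,s7} ∉↓L; 6/6 del acc.
'ccrccx': |S_i|=[61, 58, 45, 36, 24, 9, 1] end={s45} ∉↓L; 6/6 del acc.
5 minimals (antichain).


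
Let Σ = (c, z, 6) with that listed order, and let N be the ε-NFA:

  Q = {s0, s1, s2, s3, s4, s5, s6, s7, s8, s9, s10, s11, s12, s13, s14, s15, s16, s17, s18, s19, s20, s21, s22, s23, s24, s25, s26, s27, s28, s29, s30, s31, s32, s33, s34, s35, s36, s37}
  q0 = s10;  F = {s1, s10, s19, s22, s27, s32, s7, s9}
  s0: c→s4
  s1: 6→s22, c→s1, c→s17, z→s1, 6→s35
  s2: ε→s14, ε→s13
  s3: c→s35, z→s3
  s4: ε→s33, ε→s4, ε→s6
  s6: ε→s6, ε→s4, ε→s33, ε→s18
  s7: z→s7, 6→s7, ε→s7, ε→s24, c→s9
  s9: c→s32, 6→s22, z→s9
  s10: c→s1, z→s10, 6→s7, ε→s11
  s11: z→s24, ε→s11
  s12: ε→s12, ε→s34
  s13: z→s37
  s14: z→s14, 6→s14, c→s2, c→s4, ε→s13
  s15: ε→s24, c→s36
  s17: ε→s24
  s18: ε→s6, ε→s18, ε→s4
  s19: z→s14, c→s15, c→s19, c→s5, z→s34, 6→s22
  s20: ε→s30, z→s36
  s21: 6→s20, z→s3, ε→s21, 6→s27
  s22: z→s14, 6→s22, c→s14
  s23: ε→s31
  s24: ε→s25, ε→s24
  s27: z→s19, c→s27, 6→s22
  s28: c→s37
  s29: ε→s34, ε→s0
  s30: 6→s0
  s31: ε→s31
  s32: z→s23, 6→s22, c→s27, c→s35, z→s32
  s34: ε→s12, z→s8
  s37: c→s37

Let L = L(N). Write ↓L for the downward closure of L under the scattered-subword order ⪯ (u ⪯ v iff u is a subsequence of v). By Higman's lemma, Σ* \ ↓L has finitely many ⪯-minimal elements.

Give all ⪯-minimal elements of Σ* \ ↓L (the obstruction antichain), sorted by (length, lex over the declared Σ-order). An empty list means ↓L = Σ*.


|Q|=38, |F|=8, |δ|=79 (30 ε).
min D↑ (9 st, q0=0, F={5}): 0:c→1,z→0,6→2 1:c→1,z→1,6→3 2:c→4,z→2,6→2 3:c→5,z→5,6→3 4:c→6,z→4,6→3 5:c→5,z→5,6→5 6:c→7,z→6,6→3 7:c→7,z→8,6→3 8:c→8,z→5,6→3 [Hopcroft].
'c6c': N↓-sim [29, 26, 10, 8] end={s13,s14,s18,s2,s33,s37,s4,s6} — reject; 3/3 deletions ∈↓L.
'c6z': N↓-sim [29, 26, 10, 8] end={s13,s14,s18,s2,s33,s37,s4,s6} ∉↓L; 3/3 single-dels accept.
'6ccczz': run [29, 25, 24, 23, 20, 18, 11] end={s12,s13,s14,s18,s2,s33,s34,s37,s4,s6,s8} — reject; 6/6 single-dels accept.
3 minimals (antichain).

Antichain: [c6c, c6z, 6ccczz].


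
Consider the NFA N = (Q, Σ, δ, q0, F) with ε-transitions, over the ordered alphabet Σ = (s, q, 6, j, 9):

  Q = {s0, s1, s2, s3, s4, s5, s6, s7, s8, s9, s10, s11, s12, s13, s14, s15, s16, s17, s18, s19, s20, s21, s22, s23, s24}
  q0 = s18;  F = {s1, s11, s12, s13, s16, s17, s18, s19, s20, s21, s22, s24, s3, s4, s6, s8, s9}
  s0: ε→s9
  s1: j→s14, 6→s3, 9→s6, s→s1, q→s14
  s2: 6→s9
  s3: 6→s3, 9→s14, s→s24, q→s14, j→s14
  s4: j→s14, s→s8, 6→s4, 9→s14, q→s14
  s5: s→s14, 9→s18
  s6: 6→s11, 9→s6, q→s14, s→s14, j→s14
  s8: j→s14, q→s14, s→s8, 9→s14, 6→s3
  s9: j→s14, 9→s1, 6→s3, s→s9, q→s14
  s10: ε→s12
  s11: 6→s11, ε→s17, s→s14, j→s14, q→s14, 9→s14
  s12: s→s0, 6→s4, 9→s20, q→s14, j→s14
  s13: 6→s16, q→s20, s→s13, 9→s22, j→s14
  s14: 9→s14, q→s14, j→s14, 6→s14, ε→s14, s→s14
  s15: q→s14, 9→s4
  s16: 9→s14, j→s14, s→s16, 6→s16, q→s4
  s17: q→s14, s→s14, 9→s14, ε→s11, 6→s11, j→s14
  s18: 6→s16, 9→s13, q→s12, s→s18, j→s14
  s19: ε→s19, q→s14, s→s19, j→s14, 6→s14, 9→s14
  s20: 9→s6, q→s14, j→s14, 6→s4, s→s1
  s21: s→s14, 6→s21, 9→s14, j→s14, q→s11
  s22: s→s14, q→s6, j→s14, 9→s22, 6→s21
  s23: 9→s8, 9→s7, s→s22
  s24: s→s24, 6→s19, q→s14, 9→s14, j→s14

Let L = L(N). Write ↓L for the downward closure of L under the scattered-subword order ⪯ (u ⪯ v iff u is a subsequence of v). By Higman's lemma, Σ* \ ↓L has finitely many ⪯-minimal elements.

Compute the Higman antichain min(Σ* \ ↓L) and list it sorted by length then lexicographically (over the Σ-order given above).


|Q|=25, |F|=17, |δ|=104 (6 ε).
min D↑ (17 st, q0=0, F={3}): 0:s→0,q→1,6→2,j→3,9→4 1:s→5,q→3,6→6,j→3,9→7 2:s→2,q→6,6→2,j→3,9→3 3:s→3,q→3,6→3,j→3,9→3 4:s→4,q→7,6→2,j→3,9→8 5:s→5,q→3,6→9,j→3,9→10 6:s→11,q→3,6→6,j→3,9→3 7:s→10,q→3,6→6,j→3,9→12 8:s→3,q→12,6→13,j→3,9→8 9:s→14,q→3,6→9,j→3,9→3 10:s→10,q→3,6→9,j→3,9→12 11:s→11,q→3,6→9,j→3,9→3 12:s→3,q→3,6→15,j→3,9→12 13:s→3,q→15,6→13,j→3,9→3 14:s→14,q→3,6→16,j→3,9→3 15:s→3,q→3,6→15,j→3,9→3 16:s→16,q→3,6→3,j→3,9→3.
'j': run [19, 1] end={s14} ∉↓L; 1/1 single-dels accept.
'qq': N↓-sim [19, 14, 1] end={s14} rej; 2/2 del acc.
'69': |S_i|=[19, 10, 1] end={s14} — reject; 2/2 single-dels accept.
'99s': run [19, 15, 6, 1] end={s14} ∉↓L; 3/3 single-dels accept.
'qs6s66': |S_i|=[19, 14, 11, 6, 3, 2, 1] end={s14} — reject; 6/6 deletions ∈↓L.
5 words, ⪯-incomp.

min(Σ*\↓L) = [j, qq, 69, 99s, qs6s66].


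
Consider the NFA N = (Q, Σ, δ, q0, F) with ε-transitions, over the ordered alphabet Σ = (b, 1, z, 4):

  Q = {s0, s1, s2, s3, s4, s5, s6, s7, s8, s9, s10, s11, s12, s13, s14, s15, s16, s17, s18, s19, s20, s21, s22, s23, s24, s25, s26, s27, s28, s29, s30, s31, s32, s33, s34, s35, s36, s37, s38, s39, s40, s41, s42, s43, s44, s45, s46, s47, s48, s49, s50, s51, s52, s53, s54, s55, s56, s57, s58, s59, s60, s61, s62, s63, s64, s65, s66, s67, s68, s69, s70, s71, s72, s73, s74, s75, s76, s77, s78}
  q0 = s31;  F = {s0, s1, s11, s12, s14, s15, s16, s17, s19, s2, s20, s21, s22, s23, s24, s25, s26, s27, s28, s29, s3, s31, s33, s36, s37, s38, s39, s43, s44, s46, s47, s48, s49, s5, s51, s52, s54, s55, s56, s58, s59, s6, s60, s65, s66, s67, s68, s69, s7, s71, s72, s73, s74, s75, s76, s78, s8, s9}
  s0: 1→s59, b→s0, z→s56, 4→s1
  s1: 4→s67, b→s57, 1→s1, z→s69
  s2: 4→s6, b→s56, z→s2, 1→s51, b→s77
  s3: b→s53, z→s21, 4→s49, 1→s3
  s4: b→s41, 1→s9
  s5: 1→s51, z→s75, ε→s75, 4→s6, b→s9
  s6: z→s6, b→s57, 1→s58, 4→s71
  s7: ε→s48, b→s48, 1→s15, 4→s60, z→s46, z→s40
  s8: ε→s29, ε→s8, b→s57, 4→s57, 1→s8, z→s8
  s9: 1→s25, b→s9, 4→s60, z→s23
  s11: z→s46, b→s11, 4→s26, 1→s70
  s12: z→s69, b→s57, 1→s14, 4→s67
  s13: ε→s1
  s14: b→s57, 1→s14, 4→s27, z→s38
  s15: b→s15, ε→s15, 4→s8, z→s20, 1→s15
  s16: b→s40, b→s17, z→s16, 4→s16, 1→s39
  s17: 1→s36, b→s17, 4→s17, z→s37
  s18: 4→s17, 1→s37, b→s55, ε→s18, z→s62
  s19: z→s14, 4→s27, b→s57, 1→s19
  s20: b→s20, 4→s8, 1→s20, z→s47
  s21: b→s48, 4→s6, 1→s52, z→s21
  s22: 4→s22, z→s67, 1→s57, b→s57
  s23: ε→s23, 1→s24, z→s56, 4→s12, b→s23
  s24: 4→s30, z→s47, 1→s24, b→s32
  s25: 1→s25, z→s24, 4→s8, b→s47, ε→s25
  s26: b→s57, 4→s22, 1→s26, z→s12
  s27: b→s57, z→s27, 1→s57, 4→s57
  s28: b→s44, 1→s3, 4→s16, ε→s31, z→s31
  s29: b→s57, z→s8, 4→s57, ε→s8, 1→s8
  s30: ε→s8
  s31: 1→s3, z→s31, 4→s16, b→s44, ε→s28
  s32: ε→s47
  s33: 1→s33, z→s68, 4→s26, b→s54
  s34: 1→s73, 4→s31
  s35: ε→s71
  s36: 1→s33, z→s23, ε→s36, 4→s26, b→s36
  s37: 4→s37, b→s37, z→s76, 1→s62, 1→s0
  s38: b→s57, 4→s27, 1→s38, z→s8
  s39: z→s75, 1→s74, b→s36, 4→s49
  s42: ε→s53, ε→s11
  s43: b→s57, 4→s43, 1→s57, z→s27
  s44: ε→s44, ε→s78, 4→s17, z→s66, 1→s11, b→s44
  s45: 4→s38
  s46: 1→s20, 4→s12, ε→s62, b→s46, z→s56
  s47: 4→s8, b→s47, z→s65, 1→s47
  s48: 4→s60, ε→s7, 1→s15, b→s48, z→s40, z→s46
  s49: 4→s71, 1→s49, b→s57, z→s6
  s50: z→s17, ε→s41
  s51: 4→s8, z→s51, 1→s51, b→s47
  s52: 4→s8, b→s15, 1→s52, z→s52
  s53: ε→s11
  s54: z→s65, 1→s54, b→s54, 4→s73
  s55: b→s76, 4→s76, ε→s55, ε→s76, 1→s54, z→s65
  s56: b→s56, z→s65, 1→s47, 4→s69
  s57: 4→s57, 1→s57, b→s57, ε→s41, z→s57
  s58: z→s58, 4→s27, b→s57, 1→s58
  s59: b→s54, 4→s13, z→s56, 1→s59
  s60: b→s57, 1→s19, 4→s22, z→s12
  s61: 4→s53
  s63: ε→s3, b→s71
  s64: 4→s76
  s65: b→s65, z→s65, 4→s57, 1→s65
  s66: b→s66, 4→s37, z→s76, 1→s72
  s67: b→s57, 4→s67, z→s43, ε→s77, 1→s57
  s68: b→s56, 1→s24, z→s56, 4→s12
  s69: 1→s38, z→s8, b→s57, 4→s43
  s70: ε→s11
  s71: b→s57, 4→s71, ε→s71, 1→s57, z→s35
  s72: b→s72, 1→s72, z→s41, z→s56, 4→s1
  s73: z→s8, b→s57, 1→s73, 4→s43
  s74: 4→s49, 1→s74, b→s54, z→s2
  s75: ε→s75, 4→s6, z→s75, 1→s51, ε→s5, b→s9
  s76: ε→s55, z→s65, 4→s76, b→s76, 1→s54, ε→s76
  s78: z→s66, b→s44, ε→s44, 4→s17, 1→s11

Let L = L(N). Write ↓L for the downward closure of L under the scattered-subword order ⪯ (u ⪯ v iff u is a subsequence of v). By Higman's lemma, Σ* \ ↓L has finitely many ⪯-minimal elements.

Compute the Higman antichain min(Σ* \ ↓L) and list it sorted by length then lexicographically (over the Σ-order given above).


|Q|=79, |F|=58, |δ|=291 (36 ε).
min D↑ (53 st, q0=0, F={19}): 0:b→1,1→2,z→0,4→3 1:b→1,1→4,z→5,4→6 2:b→4,1→2,z→7,4→8 3:b→6,1→9,z→3,4→3 4:b→4,1→4,z→10,4→11 5:b→5,1→12,z→13,4→14 6:b→6,1→15,z→14,4→6 7:b→16,1→17,z→7,4→18 8:b→19,1→8,z→18,4→20 9:b→15,1→21,z→22,4→8 10:b→10,1→23,z→24,4→25 11:b→19,1→11,z→25,4→26 12:b→12,1→12,z→24,4→27 13:b→13,1→28,z→29,4→13 14:b→14,1→30,z→13,4→14 15:b→15,1→31,z→32,4→11 16:b→16,1→33,z→10,4→34 17:b→33,1→17,z→17,4→35 18:b→19,1→36,z→18,4→20 19:b→19,1→19,z→19,4→19 20:b→19,1→19,z→20,4→20 21:b→28,1→21,z→37,4→8 22:b→38,1→39,z→22,4→18 23:b→23,1→23,z→40,4→35 24:b→24,1→40,z→29,4→41 25:b→19,1→42,z→41,4→43 26:b→19,1→19,z→43,4→26 27:b→19,1→27,z→41,4→43 28:b→28,1→28,z→29,4→44 29:b→29,1→29,z→29,4→19 30:b→30,1→45,z→24,4→27 31:b→28,1→31,z→46,4→11 32:b→32,1→47,z→24,4→25 33:b→33,1→33,z→23,4→35 34:b→19,1→48,z→25,4→26 35:b→19,1→35,z→35,4→19 36:b→19,1→36,z→36,4→49 37:b→24,1→39,z→37,4→18 38:b→38,1→50,z→32,4→34 39:b→40,1→39,z→39,4→35 40:b→40,1→40,z→29,4→35 41:b→19,1→51,z→35,4→52 42:b→19,1→42,z→51,4→49 43:b→19,1→19,z→52,4→43 44:b→19,1→44,z→35,4→52 45:b→28,1→45,z→24,4→27 46:b→24,1→47,z→24,4→25 47:b→40,1→47,z→40,4→35 48:b→19,1→48,z→42,4→49 49:b→19,1→19,z→49,4→19 50:b→40,1→50,z→47,4→35 51:b→19,1→51,z→35,4→49 52:b→19,1→19,z→49,4→52 [Hopcroft].
'14b': |S_i|=[69, 59, 25, 2] end={s41,s57} ∉↓L; 3/3 single-dels accept.
'1441': run [69, 59, 25, 9, 2] end={s41,s57} — reject; 4/4 deletions ∈↓L.
'bzzz4': N↓-sim [69, 52, 35, 15, 6, 2] end={s41,s57} rej; 5/5 single-dels accept.
'1z144': |S_i|=[69, 59, 42, 19, 6, 2] end={s41,s57} ∉↓L; 5/5 single-dels accept.
'411bz4': run [69, 52, 46, 37, 15, 6, 2] end={s41,s57} — reject; 6/6 single-dels accept.
5 minimals (antichain).

min(Σ*\↓L) = [14b, 1441, bzzz4, 1z144, 411bz4].
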